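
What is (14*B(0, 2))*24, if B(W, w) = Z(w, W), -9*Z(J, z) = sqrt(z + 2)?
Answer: -112*sqrt(2)/3 ≈ -52.797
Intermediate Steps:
Z(J, z) = -sqrt(2 + z)/9 (Z(J, z) = -sqrt(z + 2)/9 = -sqrt(2 + z)/9)
B(W, w) = -sqrt(2 + W)/9
(14*B(0, 2))*24 = (14*(-sqrt(2 + 0)/9))*24 = (14*(-sqrt(2)/9))*24 = -14*sqrt(2)/9*24 = -112*sqrt(2)/3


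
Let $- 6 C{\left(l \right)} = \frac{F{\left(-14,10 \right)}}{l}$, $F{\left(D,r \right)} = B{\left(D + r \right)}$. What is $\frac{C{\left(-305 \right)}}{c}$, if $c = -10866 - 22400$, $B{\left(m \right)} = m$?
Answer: $\frac{1}{15219195} \approx 6.5706 \cdot 10^{-8}$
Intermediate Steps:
$F{\left(D,r \right)} = D + r$
$c = -33266$ ($c = -10866 - 22400 = -33266$)
$C{\left(l \right)} = \frac{2}{3 l}$ ($C{\left(l \right)} = - \frac{\left(-14 + 10\right) \frac{1}{l}}{6} = - \frac{\left(-4\right) \frac{1}{l}}{6} = \frac{2}{3 l}$)
$\frac{C{\left(-305 \right)}}{c} = \frac{\frac{2}{3} \frac{1}{-305}}{-33266} = \frac{2}{3} \left(- \frac{1}{305}\right) \left(- \frac{1}{33266}\right) = \left(- \frac{2}{915}\right) \left(- \frac{1}{33266}\right) = \frac{1}{15219195}$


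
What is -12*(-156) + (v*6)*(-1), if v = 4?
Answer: 1848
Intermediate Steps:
-12*(-156) + (v*6)*(-1) = -12*(-156) + (4*6)*(-1) = 1872 + 24*(-1) = 1872 - 24 = 1848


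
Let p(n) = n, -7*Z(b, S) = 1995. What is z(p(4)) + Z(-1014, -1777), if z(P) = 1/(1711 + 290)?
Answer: -570284/2001 ≈ -285.00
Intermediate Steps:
Z(b, S) = -285 (Z(b, S) = -⅐*1995 = -285)
z(P) = 1/2001
z(p(4)) + Z(-1014, -1777) = 1/2001 - 285 = -570284/2001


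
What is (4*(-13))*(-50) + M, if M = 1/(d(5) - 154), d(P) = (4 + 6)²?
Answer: 140399/54 ≈ 2600.0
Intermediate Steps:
d(P) = 100 (d(P) = 10² = 100)
M = -1/54 (M = 1/(100 - 154) = 1/(-54) = -1/54 ≈ -0.018519)
(4*(-13))*(-50) + M = (4*(-13))*(-50) - 1/54 = -52*(-50) - 1/54 = 2600 - 1/54 = 140399/54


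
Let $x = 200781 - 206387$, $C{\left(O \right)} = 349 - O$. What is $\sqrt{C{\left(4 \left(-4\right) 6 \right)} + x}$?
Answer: $i \sqrt{5161} \approx 71.84 i$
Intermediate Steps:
$x = -5606$
$\sqrt{C{\left(4 \left(-4\right) 6 \right)} + x} = \sqrt{\left(349 - 4 \left(-4\right) 6\right) - 5606} = \sqrt{\left(349 - \left(-16\right) 6\right) - 5606} = \sqrt{\left(349 - -96\right) - 5606} = \sqrt{\left(349 + 96\right) - 5606} = \sqrt{445 - 5606} = \sqrt{-5161} = i \sqrt{5161}$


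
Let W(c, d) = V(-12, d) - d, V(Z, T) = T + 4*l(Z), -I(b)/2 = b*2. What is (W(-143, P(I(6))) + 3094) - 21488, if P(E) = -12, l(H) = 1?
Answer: -18390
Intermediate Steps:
I(b) = -4*b (I(b) = -2*b*2 = -4*b)
V(Z, T) = 4 + T (V(Z, T) = T + 4*1 = T + 4 = 4 + T)
W(c, d) = 4 (W(c, d) = (4 + d) - d = 4)
(W(-143, P(I(6))) + 3094) - 21488 = (4 + 3094) - 21488 = 3098 - 21488 = -18390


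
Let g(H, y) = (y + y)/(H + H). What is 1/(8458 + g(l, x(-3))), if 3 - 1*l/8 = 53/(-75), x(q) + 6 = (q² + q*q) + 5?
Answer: 2224/18811867 ≈ 0.00011822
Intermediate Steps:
x(q) = -1 + 2*q² (x(q) = -6 + ((q² + q*q) + 5) = -6 + ((q² + q²) + 5) = -6 + (2*q² + 5) = -6 + (5 + 2*q²) = -1 + 2*q²)
l = 2224/75 (l = 24 - 424/(-75) = 24 - 424*(-1)/75 = 24 - 8*(-53/75) = 24 + 424/75 = 2224/75 ≈ 29.653)
g(H, y) = y/H (g(H, y) = (2*y)/((2*H)) = (2*y)*(1/(2*H)) = y/H)
1/(8458 + g(l, x(-3))) = 1/(8458 + (-1 + 2*(-3)²)/(2224/75)) = 1/(8458 + (-1 + 2*9)*(75/2224)) = 1/(8458 + (-1 + 18)*(75/2224)) = 1/(8458 + 17*(75/2224)) = 1/(8458 + 1275/2224) = 1/(18811867/2224) = 2224/18811867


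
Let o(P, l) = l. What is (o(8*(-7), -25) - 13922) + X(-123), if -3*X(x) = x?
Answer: -13906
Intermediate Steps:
X(x) = -x/3
(o(8*(-7), -25) - 13922) + X(-123) = (-25 - 13922) - ⅓*(-123) = -13947 + 41 = -13906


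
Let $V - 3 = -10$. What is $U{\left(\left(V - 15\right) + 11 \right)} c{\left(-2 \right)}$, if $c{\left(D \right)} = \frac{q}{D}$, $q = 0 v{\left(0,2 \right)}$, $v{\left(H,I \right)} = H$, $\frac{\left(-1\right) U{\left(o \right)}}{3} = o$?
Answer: $0$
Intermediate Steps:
$V = -7$ ($V = 3 - 10 = -7$)
$U{\left(o \right)} = - 3 o$
$q = 0$ ($q = 0 \cdot 0 = 0$)
$c{\left(D \right)} = 0$ ($c{\left(D \right)} = \frac{0}{D} = 0$)
$U{\left(\left(V - 15\right) + 11 \right)} c{\left(-2 \right)} = - 3 \left(\left(-7 - 15\right) + 11\right) 0 = - 3 \left(-22 + 11\right) 0 = \left(-3\right) \left(-11\right) 0 = 33 \cdot 0 = 0$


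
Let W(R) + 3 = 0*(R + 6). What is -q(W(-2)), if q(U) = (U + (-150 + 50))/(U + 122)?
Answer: 103/119 ≈ 0.86555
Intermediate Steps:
W(R) = -3 (W(R) = -3 + 0*(R + 6) = -3 + 0*(6 + R) = -3 + 0 = -3)
q(U) = (-100 + U)/(122 + U) (q(U) = (U - 100)/(122 + U) = (-100 + U)/(122 + U))
-q(W(-2)) = -(-100 - 3)/(122 - 3) = -(-103)/119 = -1*(-103/119) = 103/119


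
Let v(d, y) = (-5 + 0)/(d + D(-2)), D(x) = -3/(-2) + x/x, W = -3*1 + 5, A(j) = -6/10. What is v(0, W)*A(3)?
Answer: 6/5 ≈ 1.2000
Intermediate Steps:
A(j) = -⅗ (A(j) = -6*⅒ = -⅗)
W = 2 (W = -3 + 5 = 2)
D(x) = 5/2 (D(x) = -3*(-½) + 1 = 3/2 + 1 = 5/2)
v(d, y) = -5/(5/2 + d) (v(d, y) = (-5 + 0)/(d + 5/2) = -5/(5/2 + d))
v(0, W)*A(3) = -10/(5 + 2*0)*(-⅗) = -10/(5 + 0)*(-⅗) = -10/5*(-⅗) = -10*⅕*(-⅗) = -2*(-⅗) = 6/5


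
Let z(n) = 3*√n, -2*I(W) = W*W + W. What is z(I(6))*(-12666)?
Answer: -37998*I*√21 ≈ -1.7413e+5*I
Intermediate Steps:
I(W) = -W/2 - W²/2 (I(W) = -(W*W + W)/2 = -(W² + W)/2 = -(W + W²)/2 = -W/2 - W²/2)
z(I(6))*(-12666) = (3*√(-½*6*(1 + 6)))*(-12666) = (3*√(-½*6*7))*(-12666) = (3*√(-21))*(-12666) = (3*(I*√21))*(-12666) = (3*I*√21)*(-12666) = -37998*I*√21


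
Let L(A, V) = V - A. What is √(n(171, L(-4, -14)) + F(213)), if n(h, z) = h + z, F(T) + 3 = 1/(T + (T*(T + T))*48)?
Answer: √146584607811/30459 ≈ 12.570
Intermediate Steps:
F(T) = -3 + 1/(T + 96*T²) (F(T) = -3 + 1/(T + (T*(T + T))*48) = -3 + 1/(T + (T*(2*T))*48) = -3 + 1/(T + (2*T²)*48) = -3 + 1/(T + 96*T²))
√(n(171, L(-4, -14)) + F(213)) = √((171 + (-14 - 1*(-4))) + (1 - 288*213² - 3*213)/(213*(1 + 96*213))) = √((171 + (-14 + 4)) + (1 - 288*45369 - 639)/(213*(1 + 20448))) = √((171 - 10) + (1/213)*(1 - 13066272 - 639)/20449) = √(161 + (1/213)*(1/20449)*(-13066910)) = √(161 - 13066910/4355637) = √(688190647/4355637) = √146584607811/30459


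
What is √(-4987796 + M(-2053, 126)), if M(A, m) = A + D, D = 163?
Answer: I*√4989686 ≈ 2233.8*I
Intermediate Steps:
M(A, m) = 163 + A (M(A, m) = A + 163 = 163 + A)
√(-4987796 + M(-2053, 126)) = √(-4987796 + (163 - 2053)) = √(-4987796 - 1890) = √(-4989686) = I*√4989686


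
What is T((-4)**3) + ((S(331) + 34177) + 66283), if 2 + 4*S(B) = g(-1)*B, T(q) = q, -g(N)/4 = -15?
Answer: 210721/2 ≈ 1.0536e+5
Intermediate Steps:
g(N) = 60 (g(N) = -4*(-15) = 60)
S(B) = -1/2 + 15*B (S(B) = -1/2 + (60*B)/4 = -1/2 + 15*B)
T((-4)**3) + ((S(331) + 34177) + 66283) = (-4)**3 + (((-1/2 + 15*331) + 34177) + 66283) = -64 + (((-1/2 + 4965) + 34177) + 66283) = -64 + ((9929/2 + 34177) + 66283) = -64 + (78283/2 + 66283) = -64 + 210849/2 = 210721/2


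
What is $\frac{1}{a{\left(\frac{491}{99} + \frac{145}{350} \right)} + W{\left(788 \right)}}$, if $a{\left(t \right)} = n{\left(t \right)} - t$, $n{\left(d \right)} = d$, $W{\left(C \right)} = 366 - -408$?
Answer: $\frac{1}{774} \approx 0.001292$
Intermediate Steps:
$W{\left(C \right)} = 774$ ($W{\left(C \right)} = 366 + 408 = 774$)
$a{\left(t \right)} = 0$ ($a{\left(t \right)} = t - t = 0$)
$\frac{1}{a{\left(\frac{491}{99} + \frac{145}{350} \right)} + W{\left(788 \right)}} = \frac{1}{0 + 774} = \frac{1}{774}$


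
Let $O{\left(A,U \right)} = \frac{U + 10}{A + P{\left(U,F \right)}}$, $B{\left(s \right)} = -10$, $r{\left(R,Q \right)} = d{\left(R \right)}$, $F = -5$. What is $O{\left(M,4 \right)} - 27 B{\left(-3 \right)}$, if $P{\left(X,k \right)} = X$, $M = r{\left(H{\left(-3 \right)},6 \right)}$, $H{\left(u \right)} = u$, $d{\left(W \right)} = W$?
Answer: $284$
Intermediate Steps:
$r{\left(R,Q \right)} = R$
$M = -3$
$O{\left(A,U \right)} = \frac{10 + U}{A + U}$ ($O{\left(A,U \right)} = \frac{U + 10}{A + U} = \frac{10 + U}{A + U}$)
$O{\left(M,4 \right)} - 27 B{\left(-3 \right)} = \frac{10 + 4}{-3 + 4} - -270 = 1^{-1} \cdot 14 + 270 = 1 \cdot 14 + 270 = 14 + 270 = 284$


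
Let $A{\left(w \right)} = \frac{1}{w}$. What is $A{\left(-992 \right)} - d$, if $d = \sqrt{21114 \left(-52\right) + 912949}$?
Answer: $- \frac{1}{992} - i \sqrt{184979} \approx -0.0010081 - 430.09 i$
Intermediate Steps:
$d = i \sqrt{184979}$ ($d = \sqrt{-1097928 + 912949} = \sqrt{-184979} = i \sqrt{184979} \approx 430.09 i$)
$A{\left(-992 \right)} - d = \frac{1}{-992} - i \sqrt{184979} = - \frac{1}{992} - i \sqrt{184979}$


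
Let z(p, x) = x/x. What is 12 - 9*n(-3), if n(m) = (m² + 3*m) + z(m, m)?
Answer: 3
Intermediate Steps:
z(p, x) = 1
n(m) = 1 + m² + 3*m (n(m) = (m² + 3*m) + 1 = 1 + m² + 3*m)
12 - 9*n(-3) = 12 - 9*(1 + (-3)² + 3*(-3)) = 12 - 9*(1 + 9 - 9) = 12 - 9*1 = 12 - 9 = 3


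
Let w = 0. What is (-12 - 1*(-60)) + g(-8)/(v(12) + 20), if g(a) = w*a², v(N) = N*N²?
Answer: 48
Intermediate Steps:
v(N) = N³
g(a) = 0 (g(a) = 0*a² = 0)
(-12 - 1*(-60)) + g(-8)/(v(12) + 20) = (-12 - 1*(-60)) + 0/(12³ + 20) = (-12 + 60) + 0/(1728 + 20) = 48 + 0/1748 = 48 + (1/1748)*0 = 48 + 0 = 48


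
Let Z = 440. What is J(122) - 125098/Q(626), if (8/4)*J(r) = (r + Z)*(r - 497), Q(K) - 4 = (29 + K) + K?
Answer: -135531973/1285 ≈ -1.0547e+5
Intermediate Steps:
Q(K) = 33 + 2*K (Q(K) = 4 + ((29 + K) + K) = 4 + (29 + 2*K) = 33 + 2*K)
J(r) = (-497 + r)*(440 + r)/2 (J(r) = ((r + 440)*(r - 497))/2 = ((440 + r)*(-497 + r))/2 = ((-497 + r)*(440 + r))/2 = (-497 + r)*(440 + r)/2)
J(122) - 125098/Q(626) = (-109340 + (½)*122² - 57/2*122) - 125098/(33 + 2*626) = (-109340 + (½)*14884 - 3477) - 125098/(33 + 1252) = (-109340 + 7442 - 3477) - 125098/1285 = -105375 - 125098*1/1285 = -105375 - 125098/1285 = -135531973/1285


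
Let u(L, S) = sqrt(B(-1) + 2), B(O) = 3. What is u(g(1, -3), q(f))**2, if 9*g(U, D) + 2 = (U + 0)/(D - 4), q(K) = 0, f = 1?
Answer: 5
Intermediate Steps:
g(U, D) = -2/9 + U/(9*(-4 + D)) (g(U, D) = -2/9 + ((U + 0)/(D - 4))/9 = -2/9 + (U/(-4 + D))/9 = -2/9 + U/(9*(-4 + D)))
u(L, S) = sqrt(5) (u(L, S) = sqrt(3 + 2) = sqrt(5))
u(g(1, -3), q(f))**2 = (sqrt(5))**2 = 5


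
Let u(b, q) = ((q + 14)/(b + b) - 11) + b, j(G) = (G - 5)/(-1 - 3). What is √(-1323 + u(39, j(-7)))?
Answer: I*√7877454/78 ≈ 35.983*I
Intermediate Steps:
j(G) = 5/4 - G/4 (j(G) = (-5 + G)/(-4) = (-5 + G)*(-¼) = 5/4 - G/4)
u(b, q) = -11 + b + (14 + q)/(2*b) (u(b, q) = ((14 + q)/((2*b)) - 11) + b = ((14 + q)*(1/(2*b)) - 11) + b = ((14 + q)/(2*b) - 11) + b = (-11 + (14 + q)/(2*b)) + b = -11 + b + (14 + q)/(2*b))
√(-1323 + u(39, j(-7))) = √(-1323 + (7 + (5/4 - ¼*(-7))/2 + 39*(-11 + 39))/39) = √(-1323 + (7 + (5/4 + 7/4)/2 + 39*28)/39) = √(-1323 + (7 + (½)*3 + 1092)/39) = √(-1323 + (7 + 3/2 + 1092)/39) = √(-1323 + (1/39)*(2201/2)) = √(-1323 + 2201/78) = √(-100993/78) = I*√7877454/78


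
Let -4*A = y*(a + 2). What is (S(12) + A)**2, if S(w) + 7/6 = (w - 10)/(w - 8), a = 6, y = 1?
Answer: 64/9 ≈ 7.1111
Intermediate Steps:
S(w) = -7/6 + (-10 + w)/(-8 + w) (S(w) = -7/6 + (w - 10)/(w - 8) = -7/6 + (-10 + w)/(-8 + w))
A = -2 (A = -(6 + 2)/4 = -8/4 = -1/4*8 = -2)
(S(12) + A)**2 = ((-4 - 1*12)/(6*(-8 + 12)) - 2)**2 = ((1/6)*(-4 - 12)/4 - 2)**2 = ((1/6)*(1/4)*(-16) - 2)**2 = (-2/3 - 2)**2 = (-8/3)**2 = 64/9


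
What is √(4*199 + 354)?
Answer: 5*√46 ≈ 33.912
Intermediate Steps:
√(4*199 + 354) = √(796 + 354) = √1150 = 5*√46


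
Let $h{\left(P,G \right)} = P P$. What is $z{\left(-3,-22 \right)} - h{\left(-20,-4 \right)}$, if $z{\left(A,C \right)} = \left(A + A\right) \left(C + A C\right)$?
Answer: $-664$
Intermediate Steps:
$h{\left(P,G \right)} = P^{2}$
$z{\left(A,C \right)} = 2 A \left(C + A C\right)$
$z{\left(-3,-22 \right)} - h{\left(-20,-4 \right)} = 2 \left(-3\right) \left(-22\right) \left(1 - 3\right) - \left(-20\right)^{2} = 2 \left(-3\right) \left(-22\right) \left(-2\right) - 400 = -264 - 400 = -664$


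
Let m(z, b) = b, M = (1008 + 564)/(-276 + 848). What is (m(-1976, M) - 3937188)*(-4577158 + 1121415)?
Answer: 1945643753400813/143 ≈ 1.3606e+13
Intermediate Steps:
M = 393/143 (M = 1572/572 = 1572*(1/572) = 393/143 ≈ 2.7483)
(m(-1976, M) - 3937188)*(-4577158 + 1121415) = (393/143 - 3937188)*(-4577158 + 1121415) = -563017491/143*(-3455743) = 1945643753400813/143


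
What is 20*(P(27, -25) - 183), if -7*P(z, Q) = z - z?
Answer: -3660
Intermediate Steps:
P(z, Q) = 0 (P(z, Q) = -(z - z)/7 = -⅐*0 = 0)
20*(P(27, -25) - 183) = 20*(0 - 183) = 20*(-183) = -3660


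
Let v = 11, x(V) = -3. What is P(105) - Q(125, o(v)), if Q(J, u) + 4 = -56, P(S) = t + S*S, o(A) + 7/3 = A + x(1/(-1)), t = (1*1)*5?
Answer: 11090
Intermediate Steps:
t = 5 (t = 1*5 = 5)
o(A) = -16/3 + A (o(A) = -7/3 + (A - 3) = -7/3 + (-3 + A) = -16/3 + A)
P(S) = 5 + S**2 (P(S) = 5 + S*S = 5 + S**2)
Q(J, u) = -60 (Q(J, u) = -4 - 56 = -60)
P(105) - Q(125, o(v)) = (5 + 105**2) - 1*(-60) = (5 + 11025) + 60 = 11030 + 60 = 11090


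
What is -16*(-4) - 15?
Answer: 49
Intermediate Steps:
-16*(-4) - 15 = 64 - 15 = 49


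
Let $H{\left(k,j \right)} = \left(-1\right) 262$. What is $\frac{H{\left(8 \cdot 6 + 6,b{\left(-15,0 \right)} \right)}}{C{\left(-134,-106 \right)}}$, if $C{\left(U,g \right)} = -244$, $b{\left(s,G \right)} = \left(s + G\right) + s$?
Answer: $\frac{131}{122} \approx 1.0738$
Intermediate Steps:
$b{\left(s,G \right)} = G + 2 s$ ($b{\left(s,G \right)} = \left(G + s\right) + s = G + 2 s$)
$H{\left(k,j \right)} = -262$
$\frac{H{\left(8 \cdot 6 + 6,b{\left(-15,0 \right)} \right)}}{C{\left(-134,-106 \right)}} = - \frac{262}{-244} = \left(-262\right) \left(- \frac{1}{244}\right) = \frac{131}{122}$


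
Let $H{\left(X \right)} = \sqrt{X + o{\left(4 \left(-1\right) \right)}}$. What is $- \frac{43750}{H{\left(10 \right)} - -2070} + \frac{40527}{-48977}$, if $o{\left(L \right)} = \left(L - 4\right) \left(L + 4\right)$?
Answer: $- \frac{460913329953}{20986105753} + \frac{4375 \sqrt{10}}{428489} \approx -21.931$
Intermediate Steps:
$o{\left(L \right)} = \left(-4 + L\right) \left(4 + L\right)$
$H{\left(X \right)} = \sqrt{X}$ ($H{\left(X \right)} = \sqrt{X - \left(16 - \left(4 \left(-1\right)\right)^{2}\right)} = \sqrt{X - \left(16 - \left(-4\right)^{2}\right)} = \sqrt{X + \left(-16 + 16\right)} = \sqrt{X + 0} = \sqrt{X}$)
$- \frac{43750}{H{\left(10 \right)} - -2070} + \frac{40527}{-48977} = - \frac{43750}{\sqrt{10} - -2070} + \frac{40527}{-48977} = - \frac{43750}{\sqrt{10} + 2070} + 40527 \left(- \frac{1}{48977}\right) = - \frac{43750}{2070 + \sqrt{10}} - \frac{40527}{48977} = - \frac{40527}{48977} - \frac{43750}{2070 + \sqrt{10}}$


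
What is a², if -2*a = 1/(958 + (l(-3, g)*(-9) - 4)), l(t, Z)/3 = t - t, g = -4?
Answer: 1/3640464 ≈ 2.7469e-7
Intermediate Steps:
l(t, Z) = 0 (l(t, Z) = 3*(t - t) = 3*0 = 0)
a = -1/1908 (a = -1/(2*(958 + (0*(-9) - 4))) = -1/(2*(958 + (0 - 4))) = -1/(2*(958 - 4)) = -½/954 = -½*1/954 = -1/1908 ≈ -0.00052411)
a² = (-1/1908)² = 1/3640464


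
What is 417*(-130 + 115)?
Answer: -6255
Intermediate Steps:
417*(-130 + 115) = 417*(-15) = -6255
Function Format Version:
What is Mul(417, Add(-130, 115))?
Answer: -6255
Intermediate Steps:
Mul(417, Add(-130, 115)) = Mul(417, -15) = -6255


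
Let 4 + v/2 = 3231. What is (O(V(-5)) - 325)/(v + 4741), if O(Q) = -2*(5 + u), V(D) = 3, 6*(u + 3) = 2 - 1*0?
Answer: -989/33585 ≈ -0.029448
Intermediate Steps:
u = -8/3 (u = -3 + (2 - 1*0)/6 = -3 + (2 + 0)/6 = -3 + (⅙)*2 = -3 + ⅓ = -8/3 ≈ -2.6667)
v = 6454 (v = -8 + 2*3231 = -8 + 6462 = 6454)
O(Q) = -14/3 (O(Q) = -2*(5 - 8/3) = -2*7/3 = -14/3)
(O(V(-5)) - 325)/(v + 4741) = (-14/3 - 325)/(6454 + 4741) = -989/3/11195 = -989/3*1/11195 = -989/33585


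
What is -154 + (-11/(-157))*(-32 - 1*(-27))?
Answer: -24233/157 ≈ -154.35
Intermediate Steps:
-154 + (-11/(-157))*(-32 - 1*(-27)) = -154 + (-11*(-1/157))*(-32 + 27) = -154 + (11/157)*(-5) = -154 - 55/157 = -24233/157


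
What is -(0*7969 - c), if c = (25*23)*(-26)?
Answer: -14950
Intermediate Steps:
c = -14950 (c = 575*(-26) = -14950)
-(0*7969 - c) = -(0*7969 - 1*(-14950)) = -(0 + 14950) = -1*14950 = -14950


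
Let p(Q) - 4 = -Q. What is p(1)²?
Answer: 9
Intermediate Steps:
p(Q) = 4 - Q
p(1)² = (4 - 1*1)² = (4 - 1)² = 3² = 9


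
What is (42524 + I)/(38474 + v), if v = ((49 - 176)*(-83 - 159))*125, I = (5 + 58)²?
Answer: 46493/3880224 ≈ 0.011982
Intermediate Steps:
I = 3969 (I = 63² = 3969)
v = 3841750 (v = -127*(-242)*125 = 30734*125 = 3841750)
(42524 + I)/(38474 + v) = (42524 + 3969)/(38474 + 3841750) = 46493/3880224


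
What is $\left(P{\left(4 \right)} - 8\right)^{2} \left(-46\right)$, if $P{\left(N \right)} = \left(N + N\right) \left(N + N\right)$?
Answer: $-144256$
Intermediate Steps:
$P{\left(N \right)} = 4 N^{2}$ ($P{\left(N \right)} = 2 N 2 N = 4 N^{2}$)
$\left(P{\left(4 \right)} - 8\right)^{2} \left(-46\right) = \left(4 \cdot 4^{2} - 8\right)^{2} \left(-46\right) = \left(4 \cdot 16 - 8\right)^{2} \left(-46\right) = \left(64 - 8\right)^{2} \left(-46\right) = 56^{2} \left(-46\right) = 3136 \left(-46\right) = -144256$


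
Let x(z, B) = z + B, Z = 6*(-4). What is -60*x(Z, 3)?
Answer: 1260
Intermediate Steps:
Z = -24
x(z, B) = B + z
-60*x(Z, 3) = -60*(3 - 24) = -60*(-21) = 1260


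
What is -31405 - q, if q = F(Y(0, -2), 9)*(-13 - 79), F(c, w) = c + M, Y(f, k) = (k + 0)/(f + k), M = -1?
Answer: -31405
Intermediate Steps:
Y(f, k) = k/(f + k)
F(c, w) = -1 + c (F(c, w) = c - 1 = -1 + c)
q = 0 (q = (-1 - 2/(0 - 2))*(-13 - 79) = (-1 - 2/(-2))*(-92) = (-1 - 2*(-1/2))*(-92) = (-1 + 1)*(-92) = 0*(-92) = 0)
-31405 - q = -31405 - 1*0 = -31405 + 0 = -31405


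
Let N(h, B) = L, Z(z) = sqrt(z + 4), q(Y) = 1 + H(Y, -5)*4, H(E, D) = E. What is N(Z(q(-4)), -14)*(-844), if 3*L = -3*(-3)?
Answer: -2532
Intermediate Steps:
q(Y) = 1 + 4*Y (q(Y) = 1 + Y*4 = 1 + 4*Y)
L = 3 (L = (-3*(-3))/3 = (1/3)*9 = 3)
Z(z) = sqrt(4 + z)
N(h, B) = 3
N(Z(q(-4)), -14)*(-844) = 3*(-844) = -2532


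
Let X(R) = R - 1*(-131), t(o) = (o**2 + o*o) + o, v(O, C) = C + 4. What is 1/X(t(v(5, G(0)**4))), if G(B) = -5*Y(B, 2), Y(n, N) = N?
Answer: 1/200170167 ≈ 4.9957e-9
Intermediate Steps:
G(B) = -10 (G(B) = -5*2 = -10)
v(O, C) = 4 + C
t(o) = o + 2*o**2 (t(o) = (o**2 + o**2) + o = 2*o**2 + o = o + 2*o**2)
X(R) = 131 + R (X(R) = R + 131 = 131 + R)
1/X(t(v(5, G(0)**4))) = 1/(131 + (4 + (-10)**4)*(1 + 2*(4 + (-10)**4))) = 1/(131 + (4 + 10000)*(1 + 2*(4 + 10000))) = 1/(131 + 10004*(1 + 2*10004)) = 1/(131 + 10004*(1 + 20008)) = 1/(131 + 10004*20009) = 1/(131 + 200170036) = 1/200170167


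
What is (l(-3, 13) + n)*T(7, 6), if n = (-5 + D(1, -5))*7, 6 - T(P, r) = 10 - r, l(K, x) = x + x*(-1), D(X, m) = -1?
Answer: -84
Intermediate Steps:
l(K, x) = 0 (l(K, x) = x - x = 0)
T(P, r) = -4 + r (T(P, r) = 6 - (10 - r) = 6 + (-10 + r) = -4 + r)
n = -42 (n = (-5 - 1)*7 = -6*7 = -42)
(l(-3, 13) + n)*T(7, 6) = (0 - 42)*(-4 + 6) = -42*2 = -84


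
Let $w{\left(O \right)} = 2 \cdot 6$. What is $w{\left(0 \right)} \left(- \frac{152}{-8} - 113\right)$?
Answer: $-1128$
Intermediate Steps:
$w{\left(O \right)} = 12$
$w{\left(0 \right)} \left(- \frac{152}{-8} - 113\right) = 12 \left(- \frac{152}{-8} - 113\right) = 12 \left(\left(-152\right) \left(- \frac{1}{8}\right) - 113\right) = 12 \left(19 - 113\right) = 12 \left(-94\right) = -1128$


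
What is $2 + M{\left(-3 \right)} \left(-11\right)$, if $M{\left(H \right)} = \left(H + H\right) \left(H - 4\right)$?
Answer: $-460$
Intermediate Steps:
$M{\left(H \right)} = 2 H \left(-4 + H\right)$
$2 + M{\left(-3 \right)} \left(-11\right) = 2 + 2 \left(-3\right) \left(-4 - 3\right) \left(-11\right) = 2 + 2 \left(-3\right) \left(-7\right) \left(-11\right) = 2 + 42 \left(-11\right) = 2 - 462 = -460$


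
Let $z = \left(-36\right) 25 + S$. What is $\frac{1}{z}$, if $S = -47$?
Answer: $- \frac{1}{947} \approx -0.001056$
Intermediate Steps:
$z = -947$ ($z = \left(-36\right) 25 - 47 = -900 - 47 = -947$)
$\frac{1}{z} = \frac{1}{-947} = - \frac{1}{947}$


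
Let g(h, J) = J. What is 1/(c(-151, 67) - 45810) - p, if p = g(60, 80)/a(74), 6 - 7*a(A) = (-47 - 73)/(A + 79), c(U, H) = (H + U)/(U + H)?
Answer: -654152693/7924957 ≈ -82.543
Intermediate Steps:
c(U, H) = 1 (c(U, H) = (H + U)/(H + U) = 1)
a(A) = 6/7 + 120/(7*(79 + A)) (a(A) = 6/7 - (-47 - 73)/(7*(A + 79)) = 6/7 - (-120)/(7*(79 + A)) = 6/7 + 120/(7*(79 + A)))
p = 14280/173 (p = 80/((6*(99 + 74)/(7*(79 + 74)))) = 80/(((6/7)*173/153)) = 80/(((6/7)*(1/153)*173)) = 80/(346/357) = 80*(357/346) = 14280/173 ≈ 82.543)
1/(c(-151, 67) - 45810) - p = 1/(1 - 45810) - 1*14280/173 = 1/(-45809) - 14280/173 = -1/45809 - 14280/173 = -654152693/7924957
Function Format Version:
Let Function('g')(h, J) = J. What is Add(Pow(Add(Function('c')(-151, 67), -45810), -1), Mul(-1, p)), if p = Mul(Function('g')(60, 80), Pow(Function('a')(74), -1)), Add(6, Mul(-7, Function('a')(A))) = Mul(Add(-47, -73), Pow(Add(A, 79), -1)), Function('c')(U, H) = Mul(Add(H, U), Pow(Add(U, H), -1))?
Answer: Rational(-654152693, 7924957) ≈ -82.543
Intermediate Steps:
Function('c')(U, H) = 1 (Function('c')(U, H) = Mul(Add(H, U), Pow(Add(H, U), -1)) = 1)
Function('a')(A) = Add(Rational(6, 7), Mul(Rational(120, 7), Pow(Add(79, A), -1))) (Function('a')(A) = Add(Rational(6, 7), Mul(Rational(-1, 7), Mul(Add(-47, -73), Pow(Add(A, 79), -1)))) = Add(Rational(6, 7), Mul(Rational(-1, 7), Mul(-120, Pow(Add(79, A), -1)))) = Add(Rational(6, 7), Mul(Rational(120, 7), Pow(Add(79, A), -1))))
p = Rational(14280, 173) (p = Mul(80, Pow(Mul(Rational(6, 7), Pow(Add(79, 74), -1), Add(99, 74)), -1)) = Mul(80, Pow(Mul(Rational(6, 7), Pow(153, -1), 173), -1)) = Mul(80, Pow(Mul(Rational(6, 7), Rational(1, 153), 173), -1)) = Mul(80, Pow(Rational(346, 357), -1)) = Mul(80, Rational(357, 346)) = Rational(14280, 173) ≈ 82.543)
Add(Pow(Add(Function('c')(-151, 67), -45810), -1), Mul(-1, p)) = Add(Pow(Add(1, -45810), -1), Mul(-1, Rational(14280, 173))) = Add(Pow(-45809, -1), Rational(-14280, 173)) = Add(Rational(-1, 45809), Rational(-14280, 173)) = Rational(-654152693, 7924957)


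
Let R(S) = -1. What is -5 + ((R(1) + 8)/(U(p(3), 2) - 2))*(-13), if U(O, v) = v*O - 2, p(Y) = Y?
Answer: -101/2 ≈ -50.500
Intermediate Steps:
U(O, v) = -2 + O*v (U(O, v) = O*v - 2 = -2 + O*v)
-5 + ((R(1) + 8)/(U(p(3), 2) - 2))*(-13) = -5 + ((-1 + 8)/((-2 + 3*2) - 2))*(-13) = -5 + (7/((-2 + 6) - 2))*(-13) = -5 + (7/(4 - 2))*(-13) = -5 + (7/2)*(-13) = -5 - 91/2 = -101/2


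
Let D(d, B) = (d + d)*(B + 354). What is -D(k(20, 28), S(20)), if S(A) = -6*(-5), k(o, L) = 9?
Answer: -6912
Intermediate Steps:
S(A) = 30
D(d, B) = 2*d*(354 + B) (D(d, B) = (2*d)*(354 + B) = 2*d*(354 + B))
-D(k(20, 28), S(20)) = -2*9*(354 + 30) = -2*9*384 = -1*6912 = -6912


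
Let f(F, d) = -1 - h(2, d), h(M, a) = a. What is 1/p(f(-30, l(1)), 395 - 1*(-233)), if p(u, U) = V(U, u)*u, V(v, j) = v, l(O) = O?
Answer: -1/1256 ≈ -0.00079618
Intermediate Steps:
f(F, d) = -1 - d
p(u, U) = U*u
1/p(f(-30, l(1)), 395 - 1*(-233)) = 1/((395 - 1*(-233))*(-1 - 1*1)) = 1/((395 + 233)*(-1 - 1)) = 1/(628*(-2)) = 1/(-1256) = -1/1256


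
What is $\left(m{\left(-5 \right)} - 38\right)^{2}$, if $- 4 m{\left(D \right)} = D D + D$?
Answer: $1849$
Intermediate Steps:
$m{\left(D \right)} = - \frac{D}{4} - \frac{D^{2}}{4}$ ($m{\left(D \right)} = - \frac{D D + D}{4} = - \frac{D^{2} + D}{4} = - \frac{D + D^{2}}{4} = - \frac{D}{4} - \frac{D^{2}}{4}$)
$\left(m{\left(-5 \right)} - 38\right)^{2} = \left(\left(- \frac{1}{4}\right) \left(-5\right) \left(1 - 5\right) - 38\right)^{2} = \left(\left(- \frac{1}{4}\right) \left(-5\right) \left(-4\right) - 38\right)^{2} = \left(-5 - 38\right)^{2} = \left(-43\right)^{2} = 1849$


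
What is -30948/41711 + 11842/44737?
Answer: -890579014/1866025007 ≈ -0.47726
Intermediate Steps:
-30948/41711 + 11842/44737 = -890579014/1866025007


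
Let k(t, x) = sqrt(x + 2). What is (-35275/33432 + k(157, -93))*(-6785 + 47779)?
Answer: -3633325/84 + 40994*I*sqrt(91) ≈ -43254.0 + 3.9106e+5*I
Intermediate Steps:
k(t, x) = sqrt(2 + x)
(-35275/33432 + k(157, -93))*(-6785 + 47779) = (-35275/33432 + sqrt(2 - 93))*(-6785 + 47779) = (-35275*1/33432 + sqrt(-91))*40994 = (-35275/33432 + I*sqrt(91))*40994 = -3633325/84 + 40994*I*sqrt(91)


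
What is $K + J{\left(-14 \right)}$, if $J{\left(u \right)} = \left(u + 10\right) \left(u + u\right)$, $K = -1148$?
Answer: $-1036$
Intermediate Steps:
$J{\left(u \right)} = 2 u \left(10 + u\right)$ ($J{\left(u \right)} = \left(10 + u\right) 2 u = 2 u \left(10 + u\right)$)
$K + J{\left(-14 \right)} = -1148 + 2 \left(-14\right) \left(10 - 14\right) = -1148 + 2 \left(-14\right) \left(-4\right) = -1148 + 112 = -1036$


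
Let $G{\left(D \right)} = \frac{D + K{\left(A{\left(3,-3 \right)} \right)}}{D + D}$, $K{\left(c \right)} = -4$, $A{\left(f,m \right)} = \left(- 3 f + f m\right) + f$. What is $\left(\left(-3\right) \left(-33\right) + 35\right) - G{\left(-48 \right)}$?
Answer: $\frac{3203}{24} \approx 133.46$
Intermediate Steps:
$A{\left(f,m \right)} = - 2 f + f m$
$G{\left(D \right)} = \frac{-4 + D}{2 D}$ ($G{\left(D \right)} = \frac{D - 4}{D + D} = \frac{-4 + D}{2 D}$)
$\left(\left(-3\right) \left(-33\right) + 35\right) - G{\left(-48 \right)} = \left(\left(-3\right) \left(-33\right) + 35\right) - \frac{-4 - 48}{2 \left(-48\right)} = \left(99 + 35\right) - \frac{1}{2} \left(- \frac{1}{48}\right) \left(-52\right) = 134 - \frac{13}{24} = \frac{3203}{24}$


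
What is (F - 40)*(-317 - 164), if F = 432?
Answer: -188552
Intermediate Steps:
(F - 40)*(-317 - 164) = (432 - 40)*(-317 - 164) = 392*(-481) = -188552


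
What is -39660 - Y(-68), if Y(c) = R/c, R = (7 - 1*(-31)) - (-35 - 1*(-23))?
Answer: -1348415/34 ≈ -39659.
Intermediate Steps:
R = 50 (R = (7 + 31) - (-35 + 23) = 38 - 1*(-12) = 38 + 12 = 50)
Y(c) = 50/c
-39660 - Y(-68) = -39660 - 50/(-68) = -39660 - 50*(-1)/68 = -39660 - 1*(-25/34) = -39660 + 25/34 = -1348415/34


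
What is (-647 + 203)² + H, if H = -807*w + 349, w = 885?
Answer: -516710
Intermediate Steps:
H = -713846 (H = -807*885 + 349 = -714195 + 349 = -713846)
(-647 + 203)² + H = (-647 + 203)² - 713846 = (-444)² - 713846 = 197136 - 713846 = -516710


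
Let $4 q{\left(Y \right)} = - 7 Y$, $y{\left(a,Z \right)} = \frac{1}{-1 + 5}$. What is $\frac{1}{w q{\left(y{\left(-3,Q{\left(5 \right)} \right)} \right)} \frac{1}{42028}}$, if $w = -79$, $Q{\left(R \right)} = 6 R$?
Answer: $1216$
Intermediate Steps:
$y{\left(a,Z \right)} = \frac{1}{4}$
$q{\left(Y \right)} = - \frac{7 Y}{4}$ ($q{\left(Y \right)} = \frac{\left(-7\right) Y}{4} = - \frac{7 Y}{4}$)
$\frac{1}{w q{\left(y{\left(-3,Q{\left(5 \right)} \right)} \right)} \frac{1}{42028}} = \frac{1}{- 79 \left(\left(- \frac{7}{4}\right) \frac{1}{4}\right) \frac{1}{42028}} = \frac{1}{\left(-79\right) \left(- \frac{7}{16}\right) \frac{1}{42028}} = \frac{1}{\frac{553}{16} \cdot \frac{1}{42028}} = \frac{1}{\frac{1}{1216}} = 1216$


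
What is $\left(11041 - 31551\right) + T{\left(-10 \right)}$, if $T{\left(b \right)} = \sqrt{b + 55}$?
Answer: $-20510 + 3 \sqrt{5} \approx -20503.0$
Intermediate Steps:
$T{\left(b \right)} = \sqrt{55 + b}$
$\left(11041 - 31551\right) + T{\left(-10 \right)} = \left(11041 - 31551\right) + \sqrt{55 - 10} = -20510 + \sqrt{45} = -20510 + 3 \sqrt{5}$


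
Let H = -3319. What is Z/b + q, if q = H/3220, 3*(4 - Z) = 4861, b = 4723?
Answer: -62640691/45624180 ≈ -1.3730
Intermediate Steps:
Z = -4849/3 (Z = 4 - 1/3*4861 = 4 - 4861/3 = -4849/3 ≈ -1616.3)
q = -3319/3220 ≈ -1.0307
Z/b + q = -4849/3/4723 - 3319/3220 = -4849/3*1/4723 - 3319/3220 = -4849/14169 - 3319/3220 = -62640691/45624180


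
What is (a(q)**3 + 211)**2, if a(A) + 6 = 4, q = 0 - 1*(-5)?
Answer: 41209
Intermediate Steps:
q = 5 (q = 0 + 5 = 5)
a(A) = -2 (a(A) = -6 + 4 = -2)
(a(q)**3 + 211)**2 = ((-2)**3 + 211)**2 = (-8 + 211)**2 = 203**2 = 41209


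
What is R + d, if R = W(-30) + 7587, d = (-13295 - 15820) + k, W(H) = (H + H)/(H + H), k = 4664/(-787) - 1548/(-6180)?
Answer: -8727301172/405305 ≈ -21533.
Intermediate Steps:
k = -2300437/405305 (k = 4664*(-1/787) - 1548*(-1/6180) = -4664/787 + 129/515 = -2300437/405305 ≈ -5.6758)
W(H) = 1 (W(H) = (2*H)/((2*H)) = (2*H)*(1/(2*H)) = 1)
d = -11802755512/405305 (d = (-13295 - 15820) - 2300437/405305 = -29115 - 2300437/405305 = -11802755512/405305 ≈ -29121.)
R = 7588 (R = 1 + 7587 = 7588)
R + d = 7588 - 11802755512/405305 = -8727301172/405305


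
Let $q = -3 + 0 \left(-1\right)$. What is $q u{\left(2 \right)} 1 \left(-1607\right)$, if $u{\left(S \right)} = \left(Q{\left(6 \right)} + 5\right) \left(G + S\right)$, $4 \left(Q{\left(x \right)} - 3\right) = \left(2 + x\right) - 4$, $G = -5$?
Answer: $-130167$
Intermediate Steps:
$q = -3$ ($q = -3 + 0 = -3$)
$Q{\left(x \right)} = \frac{5}{2} + \frac{x}{4}$ ($Q{\left(x \right)} = 3 + \frac{\left(2 + x\right) - 4}{4} = 3 + \frac{-2 + x}{4} = 3 + \left(- \frac{1}{2} + \frac{x}{4}\right) = \frac{5}{2} + \frac{x}{4}$)
$u{\left(S \right)} = -45 + 9 S$ ($u{\left(S \right)} = \left(\left(\frac{5}{2} + \frac{1}{4} \cdot 6\right) + 5\right) \left(-5 + S\right) = \left(\left(\frac{5}{2} + \frac{3}{2}\right) + 5\right) \left(-5 + S\right) = \left(4 + 5\right) \left(-5 + S\right) = 9 \left(-5 + S\right) = -45 + 9 S$)
$q u{\left(2 \right)} 1 \left(-1607\right) = - 3 \left(-45 + 9 \cdot 2\right) 1 \left(-1607\right) = - 3 \left(-45 + 18\right) 1 \left(-1607\right) = \left(-3\right) \left(-27\right) 1 \left(-1607\right) = 81 \cdot 1 \left(-1607\right) = 81 \left(-1607\right) = -130167$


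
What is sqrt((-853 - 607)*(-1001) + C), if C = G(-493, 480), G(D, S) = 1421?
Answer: sqrt(1462881) ≈ 1209.5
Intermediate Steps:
C = 1421
sqrt((-853 - 607)*(-1001) + C) = sqrt((-853 - 607)*(-1001) + 1421) = sqrt(-1460*(-1001) + 1421) = sqrt(1461460 + 1421) = sqrt(1462881)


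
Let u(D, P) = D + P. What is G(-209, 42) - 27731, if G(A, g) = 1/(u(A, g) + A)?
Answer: -10426857/376 ≈ -27731.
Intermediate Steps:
G(A, g) = 1/(g + 2*A) (G(A, g) = 1/((A + g) + A) = 1/(g + 2*A))
G(-209, 42) - 27731 = 1/(42 + 2*(-209)) - 27731 = 1/(42 - 418) - 27731 = 1/(-376) - 27731 = -1/376 - 27731 = -10426857/376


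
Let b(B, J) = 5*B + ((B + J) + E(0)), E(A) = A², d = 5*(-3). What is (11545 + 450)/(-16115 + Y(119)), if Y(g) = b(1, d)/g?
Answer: -1427405/1917694 ≈ -0.74433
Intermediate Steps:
d = -15
b(B, J) = J + 6*B (b(B, J) = 5*B + ((B + J) + 0²) = 5*B + ((B + J) + 0) = 5*B + (B + J) = J + 6*B)
Y(g) = -9/g (Y(g) = (-15 + 6*1)/g = (-15 + 6)/g = -9/g)
(11545 + 450)/(-16115 + Y(119)) = (11545 + 450)/(-16115 - 9/119) = 11995/(-16115 - 9*1/119) = 11995/(-16115 - 9/119) = 11995/(-1917694/119) = 11995*(-119/1917694) = -1427405/1917694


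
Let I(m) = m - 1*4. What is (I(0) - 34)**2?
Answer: 1444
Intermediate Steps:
I(m) = -4 + m (I(m) = m - 4 = -4 + m)
(I(0) - 34)**2 = ((-4 + 0) - 34)**2 = (-4 - 34)**2 = (-38)**2 = 1444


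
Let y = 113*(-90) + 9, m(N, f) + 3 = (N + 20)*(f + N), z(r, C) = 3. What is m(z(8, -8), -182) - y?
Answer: 6041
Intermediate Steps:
m(N, f) = -3 + (20 + N)*(N + f) (m(N, f) = -3 + (N + 20)*(f + N) = -3 + (20 + N)*(N + f))
y = -10161 (y = -10170 + 9 = -10161)
m(z(8, -8), -182) - y = (-3 + 3² + 20*3 + 20*(-182) + 3*(-182)) - 1*(-10161) = (-3 + 9 + 60 - 3640 - 546) + 10161 = -4120 + 10161 = 6041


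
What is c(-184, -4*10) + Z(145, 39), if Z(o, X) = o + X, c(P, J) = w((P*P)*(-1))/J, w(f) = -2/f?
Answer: 124590079/677120 ≈ 184.00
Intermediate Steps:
c(P, J) = 2/(J*P**2) (c(P, J) = (-2*(-1/P**2))/J = (-(-2)/P**2)/J = (2/P**2)/J = 2/(J*P**2))
Z(o, X) = X + o
c(-184, -4*10) + Z(145, 39) = 2/(-4*10*(-184)**2) + (39 + 145) = 2*(1/33856)/(-40) + 184 = 2*(-1/40)*(1/33856) + 184 = -1/677120 + 184 = 124590079/677120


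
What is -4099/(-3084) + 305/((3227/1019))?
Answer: 971719253/9952068 ≈ 97.640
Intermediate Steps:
-4099/(-3084) + 305/((3227/1019)) = -4099*(-1/3084) + 305/((3227*(1/1019))) = 4099/3084 + 305/(3227/1019) = 4099/3084 + 305*(1019/3227) = 4099/3084 + 310795/3227 = 971719253/9952068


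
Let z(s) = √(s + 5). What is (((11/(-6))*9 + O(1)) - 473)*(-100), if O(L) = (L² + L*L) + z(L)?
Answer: 48750 - 100*√6 ≈ 48505.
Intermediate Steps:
z(s) = √(5 + s)
O(L) = √(5 + L) + 2*L² (O(L) = (L² + L*L) + √(5 + L) = (L² + L²) + √(5 + L) = 2*L² + √(5 + L) = √(5 + L) + 2*L²)
(((11/(-6))*9 + O(1)) - 473)*(-100) = (((11/(-6))*9 + (√(5 + 1) + 2*1²)) - 473)*(-100) = (((11*(-⅙))*9 + (√6 + 2*1)) - 473)*(-100) = ((-11/6*9 + (√6 + 2)) - 473)*(-100) = ((-33/2 + (2 + √6)) - 473)*(-100) = ((-29/2 + √6) - 473)*(-100) = (-975/2 + √6)*(-100) = 48750 - 100*√6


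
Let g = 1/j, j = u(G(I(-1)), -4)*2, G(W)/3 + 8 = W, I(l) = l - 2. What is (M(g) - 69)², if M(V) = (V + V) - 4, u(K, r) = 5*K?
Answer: 145106116/27225 ≈ 5329.9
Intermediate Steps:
I(l) = -2 + l
G(W) = -24 + 3*W
j = -330 (j = (5*(-24 + 3*(-2 - 1)))*2 = (5*(-24 + 3*(-3)))*2 = (5*(-24 - 9))*2 = (5*(-33))*2 = -165*2 = -330)
g = -1/330 (g = 1/(-330) = -1/330 ≈ -0.0030303)
M(V) = -4 + 2*V (M(V) = 2*V - 4 = -4 + 2*V)
(M(g) - 69)² = ((-4 + 2*(-1/330)) - 69)² = ((-4 - 1/165) - 69)² = (-661/165 - 69)² = (-12046/165)² = 145106116/27225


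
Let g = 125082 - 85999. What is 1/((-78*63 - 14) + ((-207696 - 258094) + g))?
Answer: -1/431635 ≈ -2.3168e-6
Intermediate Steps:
g = 39083
1/((-78*63 - 14) + ((-207696 - 258094) + g)) = 1/((-78*63 - 14) + ((-207696 - 258094) + 39083)) = 1/((-4914 - 14) + (-465790 + 39083)) = 1/(-4928 - 426707) = 1/(-431635) = -1/431635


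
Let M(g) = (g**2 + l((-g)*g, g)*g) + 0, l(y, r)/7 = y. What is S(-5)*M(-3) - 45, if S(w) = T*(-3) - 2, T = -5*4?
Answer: 11439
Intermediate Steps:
T = -20
l(y, r) = 7*y
S(w) = 58 (S(w) = -20*(-3) - 2 = 60 - 2 = 58)
M(g) = g**2 - 7*g**3 (M(g) = (g**2 + (7*((-g)*g))*g) + 0 = (g**2 + (7*(-g**2))*g) + 0 = (g**2 + (-7*g**2)*g) + 0 = (g**2 - 7*g**3) + 0 = g**2 - 7*g**3)
S(-5)*M(-3) - 45 = 58*((-3)**2*(1 - 7*(-3))) - 45 = 58*(9*(1 + 21)) - 45 = 58*(9*22) - 45 = 58*198 - 45 = 11484 - 45 = 11439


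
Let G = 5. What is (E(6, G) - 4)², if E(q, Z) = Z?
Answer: 1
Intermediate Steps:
(E(6, G) - 4)² = (5 - 4)² = 1² = 1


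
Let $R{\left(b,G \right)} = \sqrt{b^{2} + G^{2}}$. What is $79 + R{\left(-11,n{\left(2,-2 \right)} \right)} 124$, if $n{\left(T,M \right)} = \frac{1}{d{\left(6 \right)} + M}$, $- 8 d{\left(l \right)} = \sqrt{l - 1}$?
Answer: $79 + 124 \sqrt{121 + \frac{1}{\left(2 + \frac{\sqrt{5}}{8}\right)^{2}}} \approx 1444.1$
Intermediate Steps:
$d{\left(l \right)} = - \frac{\sqrt{-1 + l}}{8}$ ($d{\left(l \right)} = - \frac{\sqrt{l - 1}}{8} = - \frac{\sqrt{-1 + l}}{8}$)
$n{\left(T,M \right)} = \frac{1}{M - \frac{\sqrt{5}}{8}}$ ($n{\left(T,M \right)} = \frac{1}{- \frac{\sqrt{-1 + 6}}{8} + M} = \frac{1}{- \frac{\sqrt{5}}{8} + M} = \frac{1}{M - \frac{\sqrt{5}}{8}}$)
$R{\left(b,G \right)} = \sqrt{G^{2} + b^{2}}$
$79 + R{\left(-11,n{\left(2,-2 \right)} \right)} 124 = 79 + \sqrt{\left(\frac{8}{- \sqrt{5} + 8 \left(-2\right)}\right)^{2} + \left(-11\right)^{2}} \cdot 124 = 79 + \sqrt{\left(\frac{8}{- \sqrt{5} - 16}\right)^{2} + 121} \cdot 124 = 79 + \sqrt{\left(\frac{8}{-16 - \sqrt{5}}\right)^{2} + 121} \cdot 124 = 79 + \sqrt{\frac{64}{\left(-16 - \sqrt{5}\right)^{2}} + 121} \cdot 124 = 79 + \sqrt{121 + \frac{64}{\left(-16 - \sqrt{5}\right)^{2}}} \cdot 124 = 79 + 124 \sqrt{121 + \frac{64}{\left(-16 - \sqrt{5}\right)^{2}}}$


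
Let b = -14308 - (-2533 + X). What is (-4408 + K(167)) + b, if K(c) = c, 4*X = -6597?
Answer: -57467/4 ≈ -14367.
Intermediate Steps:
X = -6597/4 (X = (1/4)*(-6597) = -6597/4 ≈ -1649.3)
b = -40503/4 (b = -14308 - (-2533 - 6597/4) = -14308 - 1*(-16729/4) = -14308 + 16729/4 = -40503/4 ≈ -10126.)
(-4408 + K(167)) + b = (-4408 + 167) - 40503/4 = -4241 - 40503/4 = -57467/4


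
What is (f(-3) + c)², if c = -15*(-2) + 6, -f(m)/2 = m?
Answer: 1764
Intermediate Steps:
f(m) = -2*m
c = 36 (c = 30 + 6 = 36)
(f(-3) + c)² = (-2*(-3) + 36)² = (6 + 36)² = 42² = 1764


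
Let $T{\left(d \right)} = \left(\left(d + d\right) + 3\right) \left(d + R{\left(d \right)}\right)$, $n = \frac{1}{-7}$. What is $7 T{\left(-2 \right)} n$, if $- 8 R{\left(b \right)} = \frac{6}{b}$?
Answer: $- \frac{13}{8} \approx -1.625$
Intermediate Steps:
$n = - \frac{1}{7} \approx -0.14286$
$R{\left(b \right)} = - \frac{3}{4 b}$ ($R{\left(b \right)} = - \frac{6 \frac{1}{b}}{8} = - \frac{3}{4 b}$)
$T{\left(d \right)} = \left(3 + 2 d\right) \left(d - \frac{3}{4 d}\right)$ ($T{\left(d \right)} = \left(\left(d + d\right) + 3\right) \left(d - \frac{3}{4 d}\right) = \left(2 d + 3\right) \left(d - \frac{3}{4 d}\right) = \left(3 + 2 d\right) \left(d - \frac{3}{4 d}\right)$)
$7 T{\left(-2 \right)} n = 7 \left(- \frac{3}{2} + 2 \left(-2\right)^{2} + 3 \left(-2\right) - \frac{9}{4 \left(-2\right)}\right) \left(- \frac{1}{7}\right) = 7 \left(- \frac{3}{2} + 2 \cdot 4 - 6 - - \frac{9}{8}\right) \left(- \frac{1}{7}\right) = 7 \left(- \frac{3}{2} + 8 - 6 + \frac{9}{8}\right) \left(- \frac{1}{7}\right) = 7 \cdot \frac{13}{8} \left(- \frac{1}{7}\right) = \frac{91}{8} \left(- \frac{1}{7}\right) = - \frac{13}{8}$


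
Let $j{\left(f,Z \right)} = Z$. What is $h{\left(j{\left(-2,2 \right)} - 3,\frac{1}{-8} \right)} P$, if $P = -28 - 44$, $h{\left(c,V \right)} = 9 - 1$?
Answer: $-576$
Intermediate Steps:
$h{\left(c,V \right)} = 8$
$P = -72$
$h{\left(j{\left(-2,2 \right)} - 3,\frac{1}{-8} \right)} P = 8 \left(-72\right) = -576$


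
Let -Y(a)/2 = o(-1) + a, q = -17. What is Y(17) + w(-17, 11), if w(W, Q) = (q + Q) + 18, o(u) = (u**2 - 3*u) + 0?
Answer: -30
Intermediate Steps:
o(u) = u**2 - 3*u
w(W, Q) = 1 + Q (w(W, Q) = (-17 + Q) + 18 = 1 + Q)
Y(a) = -8 - 2*a (Y(a) = -2*(-(-3 - 1) + a) = -2*(-1*(-4) + a) = -2*(4 + a) = -8 - 2*a)
Y(17) + w(-17, 11) = (-8 - 2*17) + (1 + 11) = (-8 - 34) + 12 = -42 + 12 = -30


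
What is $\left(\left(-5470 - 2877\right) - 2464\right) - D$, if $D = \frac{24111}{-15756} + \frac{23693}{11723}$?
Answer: $- \frac{35034462939}{3240484} \approx -10811.0$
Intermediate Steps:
$D = \frac{1590415}{3240484}$ ($D = 24111 \left(- \frac{1}{15756}\right) + 23693 \cdot \frac{1}{11723} = - \frac{8037}{5252} + \frac{1247}{617} = \frac{1590415}{3240484} \approx 0.4908$)
$\left(\left(-5470 - 2877\right) - 2464\right) - D = \left(\left(-5470 - 2877\right) - 2464\right) - \frac{1590415}{3240484} = \left(-8347 - 2464\right) - \frac{1590415}{3240484} = -10811 - \frac{1590415}{3240484} = - \frac{35034462939}{3240484}$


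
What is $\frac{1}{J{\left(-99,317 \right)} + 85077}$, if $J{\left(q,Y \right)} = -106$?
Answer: $\frac{1}{84971} \approx 1.1769 \cdot 10^{-5}$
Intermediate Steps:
$\frac{1}{J{\left(-99,317 \right)} + 85077} = \frac{1}{-106 + 85077} = \frac{1}{84971}$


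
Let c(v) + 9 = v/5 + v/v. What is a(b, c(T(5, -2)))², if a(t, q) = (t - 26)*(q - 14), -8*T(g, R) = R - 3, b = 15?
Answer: 3705625/64 ≈ 57900.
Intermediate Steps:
T(g, R) = 3/8 - R/8 (T(g, R) = -(R - 3)/8 = -(-3 + R)/8 = 3/8 - R/8)
c(v) = -8 + v/5 (c(v) = -9 + (v/5 + v/v) = -9 + (v*(⅕) + 1) = -9 + (v/5 + 1) = -9 + (1 + v/5) = -8 + v/5)
a(t, q) = (-26 + t)*(-14 + q)
a(b, c(T(5, -2)))² = (364 - 26*(-8 + (3/8 - ⅛*(-2))/5) - 14*15 + (-8 + (3/8 - ⅛*(-2))/5)*15)² = (364 - 26*(-8 + (3/8 + ¼)/5) - 210 + (-8 + (3/8 + ¼)/5)*15)² = (364 - 26*(-8 + (⅕)*(5/8)) - 210 + (-8 + (⅕)*(5/8))*15)² = (364 - 26*(-8 + ⅛) - 210 + (-8 + ⅛)*15)² = (364 - 26*(-63/8) - 210 - 63/8*15)² = (364 + 819/4 - 210 - 945/8)² = (1925/8)² = 3705625/64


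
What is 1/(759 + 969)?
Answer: 1/1728 ≈ 0.00057870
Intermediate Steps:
1/(759 + 969) = 1/1728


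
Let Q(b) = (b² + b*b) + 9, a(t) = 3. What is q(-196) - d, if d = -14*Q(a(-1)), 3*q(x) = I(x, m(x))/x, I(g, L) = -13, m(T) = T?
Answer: 222277/588 ≈ 378.02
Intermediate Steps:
Q(b) = 9 + 2*b² (Q(b) = (b² + b²) + 9 = 2*b² + 9 = 9 + 2*b²)
q(x) = -13/(3*x) (q(x) = (-13/x)/3 = -13/(3*x))
d = -378 (d = -14*(9 + 2*3²) = -14*(9 + 2*9) = -14*(9 + 18) = -14*27 = -378)
q(-196) - d = -13/3/(-196) - 1*(-378) = -13/3*(-1/196) + 378 = 13/588 + 378 = 222277/588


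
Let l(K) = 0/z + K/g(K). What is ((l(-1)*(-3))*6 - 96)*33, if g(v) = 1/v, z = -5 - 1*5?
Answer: -3762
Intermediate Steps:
z = -10 (z = -5 - 5 = -10)
l(K) = K**2 (l(K) = 0/(-10) + K/(1/K) = 0*(-1/10) + K*K = 0 + K**2 = K**2)
((l(-1)*(-3))*6 - 96)*33 = (((-1)**2*(-3))*6 - 96)*33 = ((1*(-3))*6 - 96)*33 = (-3*6 - 96)*33 = (-18 - 96)*33 = -114*33 = -3762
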